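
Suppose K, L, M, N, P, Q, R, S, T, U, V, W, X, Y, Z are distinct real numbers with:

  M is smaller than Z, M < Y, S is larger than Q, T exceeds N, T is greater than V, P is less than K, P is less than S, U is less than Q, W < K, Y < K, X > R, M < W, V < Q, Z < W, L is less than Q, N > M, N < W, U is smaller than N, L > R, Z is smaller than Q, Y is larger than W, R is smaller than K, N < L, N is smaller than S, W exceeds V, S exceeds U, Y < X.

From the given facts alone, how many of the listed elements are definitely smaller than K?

The elements the relations force below K are U, R, V, M, P, N, Z, W, Y — no chain reaches any other.
That is 9.

9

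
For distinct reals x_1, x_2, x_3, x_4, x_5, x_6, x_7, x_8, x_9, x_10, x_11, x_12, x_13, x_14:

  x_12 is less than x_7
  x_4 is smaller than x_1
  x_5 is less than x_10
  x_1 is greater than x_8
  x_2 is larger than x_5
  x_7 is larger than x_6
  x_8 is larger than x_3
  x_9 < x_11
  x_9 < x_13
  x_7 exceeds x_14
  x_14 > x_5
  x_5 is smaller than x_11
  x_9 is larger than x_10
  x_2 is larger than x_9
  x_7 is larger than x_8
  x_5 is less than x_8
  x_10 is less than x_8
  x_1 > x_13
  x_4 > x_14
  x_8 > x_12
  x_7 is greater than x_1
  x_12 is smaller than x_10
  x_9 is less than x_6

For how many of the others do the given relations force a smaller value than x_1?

From x_1 the given relations immediately reach x_13, x_4, x_8.
From those, x_12, x_5, x_3, x_10, x_9, x_14 — 9 in total.
No other element is forced below x_1 by the given relations, so the count is 9.

9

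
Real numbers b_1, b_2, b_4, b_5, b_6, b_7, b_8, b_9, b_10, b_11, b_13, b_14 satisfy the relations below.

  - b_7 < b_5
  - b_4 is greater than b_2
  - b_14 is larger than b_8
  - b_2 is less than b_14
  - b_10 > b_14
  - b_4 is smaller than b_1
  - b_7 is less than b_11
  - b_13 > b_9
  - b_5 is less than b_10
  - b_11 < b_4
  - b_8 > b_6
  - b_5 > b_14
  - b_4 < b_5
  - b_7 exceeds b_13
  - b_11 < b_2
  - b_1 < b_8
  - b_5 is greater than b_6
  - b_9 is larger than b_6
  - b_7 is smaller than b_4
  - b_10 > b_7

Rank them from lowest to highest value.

Each adjacent pair is fixed by a given relation: b_6 < b_9; b_9 < b_13; b_13 < b_7; b_7 < b_11; b_11 < b_2; b_2 < b_4; b_4 < b_1; b_1 < b_8; b_8 < b_14; b_14 < b_5; b_5 < b_10. Chaining them end to end gives the full order.

b_6 < b_9 < b_13 < b_7 < b_11 < b_2 < b_4 < b_1 < b_8 < b_14 < b_5 < b_10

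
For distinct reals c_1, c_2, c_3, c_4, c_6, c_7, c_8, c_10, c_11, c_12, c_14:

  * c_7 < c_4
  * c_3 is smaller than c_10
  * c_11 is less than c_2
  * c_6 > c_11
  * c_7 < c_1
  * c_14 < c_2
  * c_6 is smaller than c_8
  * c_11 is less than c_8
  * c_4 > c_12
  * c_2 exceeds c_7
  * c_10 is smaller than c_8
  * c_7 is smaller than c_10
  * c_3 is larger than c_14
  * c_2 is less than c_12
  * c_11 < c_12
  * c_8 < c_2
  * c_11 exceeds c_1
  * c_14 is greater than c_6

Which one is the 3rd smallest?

Piecing the relations together gives one ordering: c_7 < c_1 < c_11 < c_6 < c_14 < c_3 < c_10 < c_8 < c_2 < c_12 < c_4.
Counting 3 from the smallest end gives c_11.

c_11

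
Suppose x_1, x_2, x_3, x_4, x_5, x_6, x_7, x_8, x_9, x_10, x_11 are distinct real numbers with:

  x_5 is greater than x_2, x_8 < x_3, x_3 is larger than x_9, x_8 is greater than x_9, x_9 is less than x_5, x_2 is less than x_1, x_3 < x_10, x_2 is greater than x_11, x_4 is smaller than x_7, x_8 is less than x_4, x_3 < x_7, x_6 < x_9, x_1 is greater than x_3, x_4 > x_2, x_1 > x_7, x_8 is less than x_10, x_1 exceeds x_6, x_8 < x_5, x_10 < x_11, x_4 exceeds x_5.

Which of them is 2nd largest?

x_7

Piecing the relations together gives one ordering: x_6 < x_9 < x_8 < x_3 < x_10 < x_11 < x_2 < x_5 < x_4 < x_7 < x_1.
The 2nd largest is x_7.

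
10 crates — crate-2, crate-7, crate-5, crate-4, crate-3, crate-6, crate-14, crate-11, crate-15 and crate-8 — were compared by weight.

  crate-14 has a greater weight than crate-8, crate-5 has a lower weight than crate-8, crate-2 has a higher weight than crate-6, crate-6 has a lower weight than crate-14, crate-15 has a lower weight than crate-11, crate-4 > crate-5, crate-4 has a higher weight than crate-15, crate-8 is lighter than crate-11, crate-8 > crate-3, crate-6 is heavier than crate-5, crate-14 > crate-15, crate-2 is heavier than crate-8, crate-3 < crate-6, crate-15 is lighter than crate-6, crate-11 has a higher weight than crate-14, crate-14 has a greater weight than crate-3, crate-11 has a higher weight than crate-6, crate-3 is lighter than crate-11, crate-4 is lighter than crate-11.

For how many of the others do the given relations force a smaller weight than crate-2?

The elements the relations force below crate-2 are crate-5, crate-3, crate-15, crate-6, crate-8 — no chain reaches any other.
That is 5.

5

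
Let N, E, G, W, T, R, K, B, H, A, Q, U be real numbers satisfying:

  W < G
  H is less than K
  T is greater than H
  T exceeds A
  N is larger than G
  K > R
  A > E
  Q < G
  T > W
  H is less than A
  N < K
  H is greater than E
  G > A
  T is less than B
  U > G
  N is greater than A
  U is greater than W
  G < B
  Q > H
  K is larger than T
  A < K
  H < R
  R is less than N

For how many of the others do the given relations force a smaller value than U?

Directly below U: W, G.
One step further: A, Q (4 so far).
One step further: E, H (6 so far).
Nothing else is reachable below U; 6 in all.

6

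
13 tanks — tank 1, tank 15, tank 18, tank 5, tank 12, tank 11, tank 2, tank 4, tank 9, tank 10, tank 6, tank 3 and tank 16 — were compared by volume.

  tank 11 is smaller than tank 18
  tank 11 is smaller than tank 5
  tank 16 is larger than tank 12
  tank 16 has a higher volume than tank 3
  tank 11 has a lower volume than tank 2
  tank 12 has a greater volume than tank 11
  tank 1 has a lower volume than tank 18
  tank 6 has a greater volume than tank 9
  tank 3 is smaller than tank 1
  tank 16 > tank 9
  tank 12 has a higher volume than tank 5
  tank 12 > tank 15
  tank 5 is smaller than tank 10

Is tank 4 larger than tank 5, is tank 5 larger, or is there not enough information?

Following every chain through tank 4: nothing is chained to tank 4.
tank 5 is not reached, and no chain runs the other way from tank 5 to tank 4.
So the given relations leave the order of tank 4 and tank 5 undetermined.

undetermined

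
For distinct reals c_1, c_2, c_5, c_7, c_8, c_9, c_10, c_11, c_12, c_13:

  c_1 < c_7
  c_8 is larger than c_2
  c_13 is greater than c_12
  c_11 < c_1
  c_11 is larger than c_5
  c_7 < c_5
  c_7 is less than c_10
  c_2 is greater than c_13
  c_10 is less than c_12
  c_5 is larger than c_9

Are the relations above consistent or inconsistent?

Chaining the given relations yields c_5 < c_11 < c_1 < c_7, so c_5 < c_7. But one relation states c_7 < c_5. These cannot both hold.

inconsistent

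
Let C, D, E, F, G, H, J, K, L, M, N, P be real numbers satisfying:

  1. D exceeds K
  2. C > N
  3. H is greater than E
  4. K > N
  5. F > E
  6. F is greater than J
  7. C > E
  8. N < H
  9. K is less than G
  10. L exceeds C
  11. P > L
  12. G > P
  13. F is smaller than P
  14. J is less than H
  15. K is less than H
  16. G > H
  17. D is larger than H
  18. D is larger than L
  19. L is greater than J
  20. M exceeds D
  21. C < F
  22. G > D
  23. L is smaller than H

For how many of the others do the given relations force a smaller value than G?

10

From G the given relations immediately reach K, H, D, P.
From those, E, N, J, L, F — 9 in total.
From those, C — 10 in total.
No other element is forced below G by the given relations, so the count is 10.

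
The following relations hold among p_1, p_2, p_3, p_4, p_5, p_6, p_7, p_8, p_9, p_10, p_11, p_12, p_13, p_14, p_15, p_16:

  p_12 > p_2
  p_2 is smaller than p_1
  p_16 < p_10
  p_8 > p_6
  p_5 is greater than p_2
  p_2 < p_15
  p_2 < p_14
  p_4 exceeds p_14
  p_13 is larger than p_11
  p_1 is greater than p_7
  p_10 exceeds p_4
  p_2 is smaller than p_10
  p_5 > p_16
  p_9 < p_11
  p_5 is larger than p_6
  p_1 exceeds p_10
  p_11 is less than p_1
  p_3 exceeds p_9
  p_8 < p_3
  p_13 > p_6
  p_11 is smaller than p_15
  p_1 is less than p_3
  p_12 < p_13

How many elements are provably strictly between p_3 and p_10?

1

The relations place p_10 below p_3. An element lies strictly between them when it is forced above p_10 and also forced below p_3.
Above p_10: {p_1}. Below p_3: {p_16, p_2, p_9, p_6, p_11, p_7, p_8, p_14, p_4, p_1}.
Intersection: {p_1} — 1.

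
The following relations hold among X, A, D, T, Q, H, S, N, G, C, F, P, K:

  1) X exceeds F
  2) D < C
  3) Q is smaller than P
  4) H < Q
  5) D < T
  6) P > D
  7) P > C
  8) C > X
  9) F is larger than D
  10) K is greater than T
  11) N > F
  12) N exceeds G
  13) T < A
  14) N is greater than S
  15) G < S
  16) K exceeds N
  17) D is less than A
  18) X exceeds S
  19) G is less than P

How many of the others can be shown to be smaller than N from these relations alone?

4

The elements the relations force below N are D, G, F, S — no chain reaches any other.
That is 4.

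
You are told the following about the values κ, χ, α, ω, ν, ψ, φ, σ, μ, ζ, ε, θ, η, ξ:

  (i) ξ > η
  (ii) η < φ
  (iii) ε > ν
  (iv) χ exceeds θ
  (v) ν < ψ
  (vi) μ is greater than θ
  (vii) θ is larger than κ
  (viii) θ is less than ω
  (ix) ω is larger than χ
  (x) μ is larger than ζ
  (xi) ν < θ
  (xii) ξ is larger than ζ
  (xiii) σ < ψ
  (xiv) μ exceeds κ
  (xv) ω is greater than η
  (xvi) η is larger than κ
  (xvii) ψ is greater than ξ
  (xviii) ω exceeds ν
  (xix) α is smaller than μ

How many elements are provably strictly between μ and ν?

1

Chaining upward from ν reaches: θ, ε, ψ, χ, ω.
Chaining downward from μ reaches: κ, ζ, α, θ.
Strictly between ν and μ are those in both lists: θ — 1 element.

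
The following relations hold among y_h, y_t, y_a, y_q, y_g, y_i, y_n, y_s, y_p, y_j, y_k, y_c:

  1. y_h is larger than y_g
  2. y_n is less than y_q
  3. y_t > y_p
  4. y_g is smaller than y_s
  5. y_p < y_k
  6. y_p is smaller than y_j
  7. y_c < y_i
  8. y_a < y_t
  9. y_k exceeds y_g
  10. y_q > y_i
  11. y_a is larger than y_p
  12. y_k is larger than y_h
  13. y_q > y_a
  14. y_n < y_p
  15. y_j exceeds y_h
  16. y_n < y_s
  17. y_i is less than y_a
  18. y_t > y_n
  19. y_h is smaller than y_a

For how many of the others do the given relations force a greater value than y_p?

5

The elements the relations force above y_p are y_a, y_k, y_j, y_t, y_q — no chain reaches any other.
That is 5.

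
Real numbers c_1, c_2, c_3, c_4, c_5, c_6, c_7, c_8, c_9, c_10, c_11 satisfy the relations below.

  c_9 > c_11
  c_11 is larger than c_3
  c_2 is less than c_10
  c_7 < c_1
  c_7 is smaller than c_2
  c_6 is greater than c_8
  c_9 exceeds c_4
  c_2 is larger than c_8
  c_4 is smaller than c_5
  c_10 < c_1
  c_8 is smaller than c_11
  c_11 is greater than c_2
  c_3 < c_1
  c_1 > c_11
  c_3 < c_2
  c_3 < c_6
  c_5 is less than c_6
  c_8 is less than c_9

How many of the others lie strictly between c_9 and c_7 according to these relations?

2

The relations place c_7 below c_9. An element lies strictly between them when it is forced above c_7 and also forced below c_9.
Above c_7: {c_2, c_11, c_10, c_1}. Below c_9: {c_8, c_4, c_3, c_2, c_11}.
Intersection: {c_2, c_11} — 2.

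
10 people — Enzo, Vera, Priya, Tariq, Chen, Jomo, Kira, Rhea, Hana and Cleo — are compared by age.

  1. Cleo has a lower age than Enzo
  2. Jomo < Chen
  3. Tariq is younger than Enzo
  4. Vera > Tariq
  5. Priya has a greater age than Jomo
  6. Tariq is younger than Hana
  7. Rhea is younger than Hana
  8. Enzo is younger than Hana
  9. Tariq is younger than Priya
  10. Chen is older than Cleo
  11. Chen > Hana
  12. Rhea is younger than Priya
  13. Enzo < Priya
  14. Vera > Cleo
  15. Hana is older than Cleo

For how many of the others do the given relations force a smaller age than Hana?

4

The elements the relations force below Hana are Cleo, Rhea, Tariq, Enzo — no chain reaches any other.
That is 4.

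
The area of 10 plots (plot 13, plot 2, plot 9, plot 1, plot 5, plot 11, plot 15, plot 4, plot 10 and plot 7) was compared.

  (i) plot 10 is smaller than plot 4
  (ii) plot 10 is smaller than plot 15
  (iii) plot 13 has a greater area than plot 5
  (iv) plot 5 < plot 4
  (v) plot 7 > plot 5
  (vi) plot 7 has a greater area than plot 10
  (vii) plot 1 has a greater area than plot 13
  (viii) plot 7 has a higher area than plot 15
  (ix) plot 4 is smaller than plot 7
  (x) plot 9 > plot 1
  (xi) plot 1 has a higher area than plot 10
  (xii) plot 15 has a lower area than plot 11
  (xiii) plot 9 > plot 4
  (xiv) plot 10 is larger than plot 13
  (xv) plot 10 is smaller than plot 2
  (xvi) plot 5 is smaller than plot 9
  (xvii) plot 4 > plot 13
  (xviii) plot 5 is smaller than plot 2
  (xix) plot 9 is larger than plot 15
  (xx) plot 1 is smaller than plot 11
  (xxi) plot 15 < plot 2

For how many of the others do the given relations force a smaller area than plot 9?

From plot 9 the given relations immediately reach plot 5, plot 1, plot 4, plot 15.
From those, plot 13, plot 10 — 6 in total.
No other element is forced below plot 9 by the given relations, so the count is 6.

6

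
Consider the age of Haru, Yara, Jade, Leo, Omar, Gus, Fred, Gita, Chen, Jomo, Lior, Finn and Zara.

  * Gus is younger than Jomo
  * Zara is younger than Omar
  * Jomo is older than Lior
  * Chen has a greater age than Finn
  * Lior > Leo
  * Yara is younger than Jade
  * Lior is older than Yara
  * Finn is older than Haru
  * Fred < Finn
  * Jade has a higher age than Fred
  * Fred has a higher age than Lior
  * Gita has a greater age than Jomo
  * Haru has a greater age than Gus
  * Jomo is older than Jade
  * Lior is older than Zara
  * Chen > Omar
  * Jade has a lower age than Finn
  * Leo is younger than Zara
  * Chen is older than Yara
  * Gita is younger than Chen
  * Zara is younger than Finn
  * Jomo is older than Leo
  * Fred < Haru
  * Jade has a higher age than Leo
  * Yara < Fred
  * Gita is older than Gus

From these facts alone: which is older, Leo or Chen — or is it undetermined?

Chen

Following the relations from Leo: Leo < Zara < Lior < Fred < Jade < Jomo < Gita < Chen.
So Chen is older.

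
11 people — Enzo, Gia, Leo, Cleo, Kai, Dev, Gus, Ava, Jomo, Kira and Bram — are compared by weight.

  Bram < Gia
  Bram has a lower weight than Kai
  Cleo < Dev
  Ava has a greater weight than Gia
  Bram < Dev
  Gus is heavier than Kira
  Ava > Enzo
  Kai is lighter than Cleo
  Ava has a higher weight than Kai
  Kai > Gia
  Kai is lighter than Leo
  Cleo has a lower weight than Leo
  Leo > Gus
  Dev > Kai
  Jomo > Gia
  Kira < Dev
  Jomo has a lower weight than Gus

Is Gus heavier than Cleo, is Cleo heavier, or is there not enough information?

Following every chain through Cleo: above Cleo we get Dev, Leo; below Cleo we get Bram, Gia, Kai.
Gus is not reached, and no chain runs the other way from Gus to Cleo.
So the given relations leave the order of Cleo and Gus undetermined.

undetermined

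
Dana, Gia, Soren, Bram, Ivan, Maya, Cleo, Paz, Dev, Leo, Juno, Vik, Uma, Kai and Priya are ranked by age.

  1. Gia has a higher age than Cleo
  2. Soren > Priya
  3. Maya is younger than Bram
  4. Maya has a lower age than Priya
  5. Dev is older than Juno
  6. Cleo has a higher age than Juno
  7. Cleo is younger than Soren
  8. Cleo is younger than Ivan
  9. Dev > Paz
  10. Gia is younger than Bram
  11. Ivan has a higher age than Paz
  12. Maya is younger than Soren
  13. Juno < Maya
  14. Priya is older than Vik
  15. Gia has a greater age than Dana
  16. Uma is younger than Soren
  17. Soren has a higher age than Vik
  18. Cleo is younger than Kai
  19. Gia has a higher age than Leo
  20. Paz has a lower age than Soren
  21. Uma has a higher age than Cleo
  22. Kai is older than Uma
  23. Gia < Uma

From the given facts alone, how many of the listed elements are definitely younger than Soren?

10

From Soren the given relations immediately reach Paz, Vik, Cleo, Maya, Uma, Priya.
From those, Juno, Gia — 8 in total.
From those, Leo, Dana — 10 in total.
Nothing else is reachable below Soren; 10 in all.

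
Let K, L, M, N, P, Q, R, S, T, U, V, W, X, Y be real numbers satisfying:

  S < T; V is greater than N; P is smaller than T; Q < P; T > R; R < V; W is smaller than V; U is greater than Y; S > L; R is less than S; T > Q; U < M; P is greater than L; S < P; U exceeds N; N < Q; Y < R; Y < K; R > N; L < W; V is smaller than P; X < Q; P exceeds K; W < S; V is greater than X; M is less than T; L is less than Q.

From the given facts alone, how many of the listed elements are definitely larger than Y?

Directly above Y: R, K, U.
One step further: S, V, P, M, T (8 so far).
No other element is forced above Y by the given relations, so the count is 8.

8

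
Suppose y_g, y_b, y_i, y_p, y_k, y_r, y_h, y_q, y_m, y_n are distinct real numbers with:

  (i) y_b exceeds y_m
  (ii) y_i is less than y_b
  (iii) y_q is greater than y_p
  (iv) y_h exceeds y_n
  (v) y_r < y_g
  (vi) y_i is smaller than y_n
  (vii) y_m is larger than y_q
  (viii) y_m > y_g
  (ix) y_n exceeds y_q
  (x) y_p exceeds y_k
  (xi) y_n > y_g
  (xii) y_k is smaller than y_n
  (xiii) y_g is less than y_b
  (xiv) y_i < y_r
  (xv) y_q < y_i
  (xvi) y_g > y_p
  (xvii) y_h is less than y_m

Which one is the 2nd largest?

Piecing the relations together gives one ordering: y_k < y_p < y_q < y_i < y_r < y_g < y_n < y_h < y_m < y_b.
The 2nd largest is y_m.

y_m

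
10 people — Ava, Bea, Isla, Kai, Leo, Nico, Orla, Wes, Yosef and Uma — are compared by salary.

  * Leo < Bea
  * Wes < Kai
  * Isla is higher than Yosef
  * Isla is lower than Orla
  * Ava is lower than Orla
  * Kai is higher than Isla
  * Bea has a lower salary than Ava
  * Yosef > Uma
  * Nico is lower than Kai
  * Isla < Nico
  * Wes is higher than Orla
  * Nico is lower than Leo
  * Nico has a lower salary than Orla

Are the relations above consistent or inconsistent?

consistent

The single ordering Uma < Yosef < Isla < Nico < Leo < Bea < Ava < Orla < Wes < Kai satisfies every listed relation, so no contradiction arises.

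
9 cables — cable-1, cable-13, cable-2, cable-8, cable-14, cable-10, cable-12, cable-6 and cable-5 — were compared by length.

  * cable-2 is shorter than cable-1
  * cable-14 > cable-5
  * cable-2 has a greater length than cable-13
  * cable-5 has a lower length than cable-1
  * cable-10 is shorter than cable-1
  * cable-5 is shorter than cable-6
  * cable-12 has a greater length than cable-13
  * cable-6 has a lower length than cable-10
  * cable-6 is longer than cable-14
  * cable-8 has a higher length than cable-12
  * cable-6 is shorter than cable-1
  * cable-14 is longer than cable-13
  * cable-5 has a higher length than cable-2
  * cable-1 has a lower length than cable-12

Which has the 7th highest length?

cable-5

Chaining the given pairs: cable-13 < cable-2 < cable-5 < cable-14 < cable-6 < cable-10 < cable-1 < cable-12 < cable-8.
Counting 7 from the largest end gives cable-5.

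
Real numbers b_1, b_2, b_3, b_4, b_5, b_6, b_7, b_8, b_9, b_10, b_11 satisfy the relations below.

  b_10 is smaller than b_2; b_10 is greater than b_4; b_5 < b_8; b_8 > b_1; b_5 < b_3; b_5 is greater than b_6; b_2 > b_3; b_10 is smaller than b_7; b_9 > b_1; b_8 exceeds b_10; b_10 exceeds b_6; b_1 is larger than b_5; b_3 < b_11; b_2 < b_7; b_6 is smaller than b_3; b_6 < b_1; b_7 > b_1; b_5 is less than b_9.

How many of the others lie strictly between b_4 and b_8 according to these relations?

1

Chaining upward from b_4 reaches: b_10, b_2, b_7.
Chaining downward from b_8 reaches: b_6, b_10, b_5, b_1.
Strictly between b_4 and b_8 are those in both lists: b_10 — 1 element.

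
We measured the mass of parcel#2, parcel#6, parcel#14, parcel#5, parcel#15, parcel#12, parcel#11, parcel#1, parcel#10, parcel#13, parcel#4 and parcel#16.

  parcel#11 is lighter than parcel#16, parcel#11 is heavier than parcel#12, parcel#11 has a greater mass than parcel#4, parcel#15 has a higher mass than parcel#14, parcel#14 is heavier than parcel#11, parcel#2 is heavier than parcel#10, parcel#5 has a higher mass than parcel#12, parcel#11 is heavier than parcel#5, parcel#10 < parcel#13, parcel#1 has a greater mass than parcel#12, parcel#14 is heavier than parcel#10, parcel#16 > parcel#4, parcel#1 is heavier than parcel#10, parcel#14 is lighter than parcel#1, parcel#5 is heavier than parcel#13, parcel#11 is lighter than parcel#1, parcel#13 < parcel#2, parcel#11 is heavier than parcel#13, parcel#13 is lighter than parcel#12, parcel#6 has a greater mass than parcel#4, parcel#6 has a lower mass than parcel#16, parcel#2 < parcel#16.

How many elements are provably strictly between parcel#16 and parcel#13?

Chaining upward from parcel#13 reaches: parcel#12, parcel#2, parcel#5, parcel#11, parcel#14, parcel#1, parcel#15.
Chaining downward from parcel#16 reaches: parcel#10, parcel#4, parcel#12, parcel#6, parcel#2, parcel#5, parcel#11.
Strictly between parcel#13 and parcel#16 are those in both lists: parcel#12, parcel#2, parcel#5, parcel#11 — 4 elements.

4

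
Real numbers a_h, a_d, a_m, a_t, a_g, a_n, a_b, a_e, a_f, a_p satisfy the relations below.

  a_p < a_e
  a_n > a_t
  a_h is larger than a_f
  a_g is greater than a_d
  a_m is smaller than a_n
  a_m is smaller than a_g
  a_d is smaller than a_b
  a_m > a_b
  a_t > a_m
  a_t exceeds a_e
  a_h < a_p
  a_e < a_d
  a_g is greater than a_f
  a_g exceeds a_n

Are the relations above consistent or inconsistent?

consistent

The single ordering a_f < a_h < a_p < a_e < a_d < a_b < a_m < a_t < a_n < a_g satisfies every listed relation, so no contradiction arises.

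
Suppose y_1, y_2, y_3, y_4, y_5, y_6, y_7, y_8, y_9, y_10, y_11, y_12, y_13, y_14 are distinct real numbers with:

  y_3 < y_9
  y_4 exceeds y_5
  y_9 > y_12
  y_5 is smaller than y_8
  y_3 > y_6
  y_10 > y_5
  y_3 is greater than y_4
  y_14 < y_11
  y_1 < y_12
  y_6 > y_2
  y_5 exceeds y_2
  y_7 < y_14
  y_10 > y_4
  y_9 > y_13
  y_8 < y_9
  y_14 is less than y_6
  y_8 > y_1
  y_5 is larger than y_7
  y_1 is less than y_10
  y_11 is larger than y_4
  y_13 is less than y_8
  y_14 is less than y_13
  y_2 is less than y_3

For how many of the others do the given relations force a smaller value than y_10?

From y_10 the given relations immediately reach y_5, y_1, y_4.
From those, y_2, y_7 — 5 in total.
Nothing else is reachable below y_10; 5 in all.

5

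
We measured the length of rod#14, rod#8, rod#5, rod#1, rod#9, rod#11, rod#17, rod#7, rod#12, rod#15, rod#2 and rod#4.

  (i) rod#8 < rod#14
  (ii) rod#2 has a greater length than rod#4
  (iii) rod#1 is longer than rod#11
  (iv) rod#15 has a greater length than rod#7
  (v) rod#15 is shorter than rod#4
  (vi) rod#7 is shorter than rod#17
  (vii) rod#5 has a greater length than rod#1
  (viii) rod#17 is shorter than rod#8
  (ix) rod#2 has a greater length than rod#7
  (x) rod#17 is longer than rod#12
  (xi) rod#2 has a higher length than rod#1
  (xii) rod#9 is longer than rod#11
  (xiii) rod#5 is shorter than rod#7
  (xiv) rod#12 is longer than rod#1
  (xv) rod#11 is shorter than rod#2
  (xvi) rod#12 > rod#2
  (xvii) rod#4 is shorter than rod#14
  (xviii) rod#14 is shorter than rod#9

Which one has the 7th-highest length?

rod#4

Chaining the given pairs: rod#11 < rod#1 < rod#5 < rod#7 < rod#15 < rod#4 < rod#2 < rod#12 < rod#17 < rod#8 < rod#14 < rod#9.
The 7th largest is rod#4.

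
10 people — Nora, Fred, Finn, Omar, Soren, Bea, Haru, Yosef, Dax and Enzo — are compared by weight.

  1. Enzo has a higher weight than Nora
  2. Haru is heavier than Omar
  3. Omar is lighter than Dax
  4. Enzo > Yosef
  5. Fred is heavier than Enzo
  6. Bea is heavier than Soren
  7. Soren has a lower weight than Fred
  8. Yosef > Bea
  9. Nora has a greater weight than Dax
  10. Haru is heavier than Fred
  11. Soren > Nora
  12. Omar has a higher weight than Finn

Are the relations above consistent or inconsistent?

The single ordering Finn < Omar < Dax < Nora < Soren < Bea < Yosef < Enzo < Fred < Haru satisfies every listed relation, so no contradiction arises.

consistent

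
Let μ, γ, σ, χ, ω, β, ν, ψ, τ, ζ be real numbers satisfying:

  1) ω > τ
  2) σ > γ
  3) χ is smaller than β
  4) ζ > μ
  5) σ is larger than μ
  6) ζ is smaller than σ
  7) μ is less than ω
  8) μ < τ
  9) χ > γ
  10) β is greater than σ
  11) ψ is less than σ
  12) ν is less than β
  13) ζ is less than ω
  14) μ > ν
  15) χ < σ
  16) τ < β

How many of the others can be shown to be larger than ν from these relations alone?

The elements the relations force above ν are μ, ζ, τ, σ, ω, β — no chain reaches any other.
That is 6.

6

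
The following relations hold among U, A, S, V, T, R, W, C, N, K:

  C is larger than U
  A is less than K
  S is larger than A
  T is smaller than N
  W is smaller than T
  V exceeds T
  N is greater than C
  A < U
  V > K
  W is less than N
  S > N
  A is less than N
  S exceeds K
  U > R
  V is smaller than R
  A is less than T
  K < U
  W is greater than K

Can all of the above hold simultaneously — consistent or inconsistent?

consistent

Every relation is compatible with A < K < W < T < V < R < U < C < N < S; the set is consistent.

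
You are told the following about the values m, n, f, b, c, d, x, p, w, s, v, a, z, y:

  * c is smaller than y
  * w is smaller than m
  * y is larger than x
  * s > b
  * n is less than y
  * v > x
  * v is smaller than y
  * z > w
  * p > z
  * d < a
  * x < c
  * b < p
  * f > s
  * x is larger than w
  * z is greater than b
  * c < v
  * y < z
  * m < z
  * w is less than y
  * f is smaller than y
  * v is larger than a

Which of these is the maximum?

Chaining downward from p: directly below it, b, z; then w, m, y; then x, f, c, n, v; then s, a; then d.
That covers every other element, and nothing is given above p, so p is the maximum.

p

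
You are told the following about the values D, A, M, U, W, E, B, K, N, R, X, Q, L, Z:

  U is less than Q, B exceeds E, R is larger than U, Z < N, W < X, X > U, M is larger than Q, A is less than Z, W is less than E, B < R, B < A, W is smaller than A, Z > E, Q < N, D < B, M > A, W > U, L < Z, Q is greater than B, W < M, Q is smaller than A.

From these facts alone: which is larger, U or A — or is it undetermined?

A

Link the given pairs in sequence: U < W; W < E; E < B; B < Q; Q < A.
Together: U < W < E < B < Q < A.
So A is larger.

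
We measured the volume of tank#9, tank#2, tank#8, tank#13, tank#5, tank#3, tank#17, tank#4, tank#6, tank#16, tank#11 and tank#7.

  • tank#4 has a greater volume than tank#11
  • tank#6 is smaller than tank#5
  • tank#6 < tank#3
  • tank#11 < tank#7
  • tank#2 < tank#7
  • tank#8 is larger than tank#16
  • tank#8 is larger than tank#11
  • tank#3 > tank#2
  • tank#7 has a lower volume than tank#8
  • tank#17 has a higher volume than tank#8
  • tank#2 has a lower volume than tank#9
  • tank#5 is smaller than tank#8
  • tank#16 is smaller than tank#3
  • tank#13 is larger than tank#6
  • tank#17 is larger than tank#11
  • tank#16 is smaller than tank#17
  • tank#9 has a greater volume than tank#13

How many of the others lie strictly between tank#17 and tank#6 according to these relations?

2

The relations place tank#6 below tank#17. An element lies strictly between them when it is forced above tank#6 and also forced below tank#17.
Above tank#6: {tank#13, tank#9, tank#5, tank#3, tank#8}. Below tank#17: {tank#11, tank#2, tank#16, tank#7, tank#5, tank#8}.
Intersection: {tank#5, tank#8} — 2.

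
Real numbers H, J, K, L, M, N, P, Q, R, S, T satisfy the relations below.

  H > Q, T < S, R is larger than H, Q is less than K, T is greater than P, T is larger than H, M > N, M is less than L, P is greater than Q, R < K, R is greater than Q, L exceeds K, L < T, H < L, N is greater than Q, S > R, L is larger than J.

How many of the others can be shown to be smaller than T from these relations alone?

The elements the relations force below T are Q, H, R, P, N, J, M, K, L — no chain reaches any other.
That is 9.

9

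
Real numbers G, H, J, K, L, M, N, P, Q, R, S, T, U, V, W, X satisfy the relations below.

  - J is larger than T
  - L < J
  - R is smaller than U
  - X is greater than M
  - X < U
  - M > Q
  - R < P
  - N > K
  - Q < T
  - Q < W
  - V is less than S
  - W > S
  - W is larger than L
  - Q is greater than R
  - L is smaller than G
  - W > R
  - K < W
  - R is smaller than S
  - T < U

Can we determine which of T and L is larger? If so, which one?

Following every chain through L: above L we get J, W, G.
T is not reached, and no chain runs the other way from T to L.
So the given relations leave the order of L and T undetermined.

undetermined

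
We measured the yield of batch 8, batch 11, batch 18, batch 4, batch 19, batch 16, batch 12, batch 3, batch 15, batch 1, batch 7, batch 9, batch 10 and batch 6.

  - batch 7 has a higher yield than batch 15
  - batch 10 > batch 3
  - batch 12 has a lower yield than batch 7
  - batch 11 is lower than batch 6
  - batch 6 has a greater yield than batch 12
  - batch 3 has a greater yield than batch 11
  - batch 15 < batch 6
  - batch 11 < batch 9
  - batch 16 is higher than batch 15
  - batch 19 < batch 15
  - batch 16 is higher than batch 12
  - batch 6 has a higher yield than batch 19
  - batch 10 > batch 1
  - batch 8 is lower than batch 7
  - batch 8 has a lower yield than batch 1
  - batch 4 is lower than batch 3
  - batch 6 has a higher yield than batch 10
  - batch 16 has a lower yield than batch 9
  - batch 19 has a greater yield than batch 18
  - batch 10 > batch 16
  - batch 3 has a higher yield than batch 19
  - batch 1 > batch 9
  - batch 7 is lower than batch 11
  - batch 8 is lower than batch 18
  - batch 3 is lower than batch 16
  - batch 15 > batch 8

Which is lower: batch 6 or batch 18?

batch 18

The relevant relations are batch 18 < batch 19; batch 19 < batch 15; batch 15 < batch 7; batch 7 < batch 11; batch 11 < batch 3; batch 3 < batch 16; batch 16 < batch 9; batch 9 < batch 1; batch 1 < batch 10; batch 10 < batch 6.
Chaining these gives batch 18 < batch 19 < batch 15 < batch 7 < batch 11 < batch 3 < batch 16 < batch 9 < batch 1 < batch 10 < batch 6.
So batch 18 < batch 6; batch 18 is the lower of the two.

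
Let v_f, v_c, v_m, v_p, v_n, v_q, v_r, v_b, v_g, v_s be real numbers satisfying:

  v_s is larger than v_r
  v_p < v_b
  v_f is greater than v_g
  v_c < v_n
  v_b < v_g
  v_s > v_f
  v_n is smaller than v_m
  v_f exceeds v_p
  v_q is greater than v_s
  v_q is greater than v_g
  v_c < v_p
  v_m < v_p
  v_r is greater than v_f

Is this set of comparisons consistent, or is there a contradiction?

consistent

Every relation is compatible with v_c < v_n < v_m < v_p < v_b < v_g < v_f < v_r < v_s < v_q; the set is consistent.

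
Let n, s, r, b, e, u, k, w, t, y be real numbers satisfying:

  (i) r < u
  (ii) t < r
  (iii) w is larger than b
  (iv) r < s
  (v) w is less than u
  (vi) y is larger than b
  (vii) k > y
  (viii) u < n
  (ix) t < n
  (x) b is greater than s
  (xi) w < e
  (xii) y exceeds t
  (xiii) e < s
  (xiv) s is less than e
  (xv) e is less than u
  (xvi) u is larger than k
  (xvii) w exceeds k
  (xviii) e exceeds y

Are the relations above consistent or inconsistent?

We have e < s stated directly, yet also s < b < y < k < w < e by chaining the others — so s < e. Contradiction.

inconsistent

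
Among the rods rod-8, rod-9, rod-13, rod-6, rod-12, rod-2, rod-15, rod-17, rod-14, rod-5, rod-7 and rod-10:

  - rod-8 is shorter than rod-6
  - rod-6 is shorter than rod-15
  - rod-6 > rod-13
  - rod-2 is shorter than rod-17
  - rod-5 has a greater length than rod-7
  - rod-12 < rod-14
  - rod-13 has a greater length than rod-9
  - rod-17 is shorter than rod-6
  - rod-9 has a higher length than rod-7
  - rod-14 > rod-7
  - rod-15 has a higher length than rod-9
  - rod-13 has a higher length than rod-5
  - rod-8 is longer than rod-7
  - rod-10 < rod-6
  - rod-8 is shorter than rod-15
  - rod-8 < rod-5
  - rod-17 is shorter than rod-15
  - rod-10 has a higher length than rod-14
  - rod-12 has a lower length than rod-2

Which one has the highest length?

rod-15

Chaining downward from rod-15: directly below it, rod-8, rod-9, rod-17, rod-6; then rod-7, rod-10, rod-2, rod-13; then rod-12, rod-14, rod-5.
That covers every other element, and nothing is given above rod-15, so rod-15 is the highest length.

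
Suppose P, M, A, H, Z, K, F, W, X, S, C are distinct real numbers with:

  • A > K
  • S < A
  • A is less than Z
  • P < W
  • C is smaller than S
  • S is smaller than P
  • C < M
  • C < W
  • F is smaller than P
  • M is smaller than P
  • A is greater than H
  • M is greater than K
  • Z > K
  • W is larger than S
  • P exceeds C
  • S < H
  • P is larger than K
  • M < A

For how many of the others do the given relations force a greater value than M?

The elements the relations force above M are A, P, Z, W — no chain reaches any other.
That is 4.

4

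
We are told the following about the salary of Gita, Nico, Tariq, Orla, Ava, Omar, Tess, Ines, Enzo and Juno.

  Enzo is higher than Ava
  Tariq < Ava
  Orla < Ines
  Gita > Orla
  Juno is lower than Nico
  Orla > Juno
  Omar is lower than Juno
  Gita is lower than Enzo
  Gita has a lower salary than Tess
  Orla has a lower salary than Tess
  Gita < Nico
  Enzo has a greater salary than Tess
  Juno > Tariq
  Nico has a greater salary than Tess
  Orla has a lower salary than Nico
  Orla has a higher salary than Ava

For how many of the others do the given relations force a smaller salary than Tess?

6

The elements the relations force below Tess are Tariq, Ava, Omar, Juno, Orla, Gita — no chain reaches any other.
That is 6.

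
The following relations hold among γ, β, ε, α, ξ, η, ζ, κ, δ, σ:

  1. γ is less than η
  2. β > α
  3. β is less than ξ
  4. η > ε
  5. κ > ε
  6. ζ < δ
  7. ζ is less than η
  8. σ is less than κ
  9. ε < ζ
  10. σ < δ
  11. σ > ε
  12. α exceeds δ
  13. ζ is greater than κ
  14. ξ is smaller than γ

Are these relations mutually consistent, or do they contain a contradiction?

consistent

Every relation is compatible with ε < σ < κ < ζ < δ < α < β < ξ < γ < η; the set is consistent.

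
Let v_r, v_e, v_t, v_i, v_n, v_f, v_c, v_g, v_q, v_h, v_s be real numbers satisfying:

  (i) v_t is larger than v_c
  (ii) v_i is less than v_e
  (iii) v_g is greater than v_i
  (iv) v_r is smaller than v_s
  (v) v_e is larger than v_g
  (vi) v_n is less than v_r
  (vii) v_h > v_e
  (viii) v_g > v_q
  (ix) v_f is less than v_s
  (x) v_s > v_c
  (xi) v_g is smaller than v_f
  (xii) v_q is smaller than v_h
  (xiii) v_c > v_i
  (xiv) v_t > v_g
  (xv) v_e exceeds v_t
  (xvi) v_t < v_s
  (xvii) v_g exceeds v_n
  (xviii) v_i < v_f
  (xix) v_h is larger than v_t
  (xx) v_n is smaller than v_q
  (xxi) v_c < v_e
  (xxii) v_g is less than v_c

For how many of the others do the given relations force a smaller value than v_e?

6

The elements the relations force below v_e are v_n, v_q, v_i, v_g, v_c, v_t — no chain reaches any other.
That is 6.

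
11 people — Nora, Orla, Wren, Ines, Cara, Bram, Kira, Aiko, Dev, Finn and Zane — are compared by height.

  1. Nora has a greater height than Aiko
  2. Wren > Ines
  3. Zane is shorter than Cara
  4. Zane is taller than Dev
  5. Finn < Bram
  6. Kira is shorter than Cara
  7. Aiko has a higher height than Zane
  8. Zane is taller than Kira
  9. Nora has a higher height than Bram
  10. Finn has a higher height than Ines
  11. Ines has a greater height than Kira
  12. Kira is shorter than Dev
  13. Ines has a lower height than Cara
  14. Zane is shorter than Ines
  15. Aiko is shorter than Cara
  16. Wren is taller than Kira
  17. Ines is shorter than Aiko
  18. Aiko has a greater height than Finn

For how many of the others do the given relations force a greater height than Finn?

From Finn the given relations immediately reach Bram, Aiko.
From those, Nora, Cara — 4 in total.
Nothing else is reachable above Finn; 4 in all.

4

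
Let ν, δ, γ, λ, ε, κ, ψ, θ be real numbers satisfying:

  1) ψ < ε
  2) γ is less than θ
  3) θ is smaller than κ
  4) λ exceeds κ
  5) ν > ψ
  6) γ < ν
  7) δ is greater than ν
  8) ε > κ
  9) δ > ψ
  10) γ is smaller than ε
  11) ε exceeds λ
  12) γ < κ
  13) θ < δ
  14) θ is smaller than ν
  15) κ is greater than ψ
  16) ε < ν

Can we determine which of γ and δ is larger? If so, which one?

δ

Following the relations from γ: γ < θ < κ < ε < ν < δ.
So δ is larger.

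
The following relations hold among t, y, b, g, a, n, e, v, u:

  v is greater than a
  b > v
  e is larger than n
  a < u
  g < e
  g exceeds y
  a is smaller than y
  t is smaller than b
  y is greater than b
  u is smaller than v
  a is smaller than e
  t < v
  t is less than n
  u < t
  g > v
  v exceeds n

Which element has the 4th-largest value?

b

Piecing the relations together gives one ordering: a < u < t < n < v < b < y < g < e.
The 4th largest is b.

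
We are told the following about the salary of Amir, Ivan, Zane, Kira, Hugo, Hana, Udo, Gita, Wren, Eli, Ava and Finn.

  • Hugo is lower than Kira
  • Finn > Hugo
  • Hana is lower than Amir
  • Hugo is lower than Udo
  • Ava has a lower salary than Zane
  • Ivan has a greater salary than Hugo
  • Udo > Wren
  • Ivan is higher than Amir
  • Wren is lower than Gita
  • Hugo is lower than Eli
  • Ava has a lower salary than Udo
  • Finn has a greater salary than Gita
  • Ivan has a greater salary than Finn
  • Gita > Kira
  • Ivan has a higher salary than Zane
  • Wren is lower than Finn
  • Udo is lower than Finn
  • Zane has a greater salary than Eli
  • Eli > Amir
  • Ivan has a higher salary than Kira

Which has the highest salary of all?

Hana is not greatest since Hana < Amir; Wren is not greatest since Wren < Finn; Amir is not greatest since Amir < Ivan; Hugo is not greatest since Hugo < Eli; Eli is not greatest since Eli < Zane; Kira is not greatest since Kira < Ivan; Ava is not greatest since Ava < Udo; Udo is not greatest since Udo < Finn; Gita is not greatest since Gita < Finn; Finn is not greatest since Finn < Ivan; Zane is not greatest since Zane < Ivan.
Only Ivan has nothing above it, so Ivan is the highest salary.

Ivan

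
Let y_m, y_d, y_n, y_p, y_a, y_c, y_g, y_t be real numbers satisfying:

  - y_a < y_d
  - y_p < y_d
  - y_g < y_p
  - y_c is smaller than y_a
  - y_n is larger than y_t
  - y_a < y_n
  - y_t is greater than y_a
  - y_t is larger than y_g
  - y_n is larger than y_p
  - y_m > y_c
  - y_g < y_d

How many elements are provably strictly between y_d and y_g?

The relations place y_g below y_d. An element lies strictly between them when it is forced above y_g and also forced below y_d.
Above y_g: {y_p, y_t, y_n}. Below y_d: {y_c, y_p, y_a}.
Intersection: {y_p} — 1.

1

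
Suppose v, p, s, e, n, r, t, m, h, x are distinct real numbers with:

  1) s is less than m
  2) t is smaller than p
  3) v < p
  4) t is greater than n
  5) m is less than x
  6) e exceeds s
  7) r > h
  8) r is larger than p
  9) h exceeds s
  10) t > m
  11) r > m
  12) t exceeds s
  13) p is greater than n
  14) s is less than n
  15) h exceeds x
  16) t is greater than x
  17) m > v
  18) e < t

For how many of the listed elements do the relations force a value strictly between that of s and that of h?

2

Chaining upward from s reaches: e, n, m, x, t, p, r.
Chaining downward from h reaches: v, m, x.
Strictly between s and h are those in both lists: m, x — 2 elements.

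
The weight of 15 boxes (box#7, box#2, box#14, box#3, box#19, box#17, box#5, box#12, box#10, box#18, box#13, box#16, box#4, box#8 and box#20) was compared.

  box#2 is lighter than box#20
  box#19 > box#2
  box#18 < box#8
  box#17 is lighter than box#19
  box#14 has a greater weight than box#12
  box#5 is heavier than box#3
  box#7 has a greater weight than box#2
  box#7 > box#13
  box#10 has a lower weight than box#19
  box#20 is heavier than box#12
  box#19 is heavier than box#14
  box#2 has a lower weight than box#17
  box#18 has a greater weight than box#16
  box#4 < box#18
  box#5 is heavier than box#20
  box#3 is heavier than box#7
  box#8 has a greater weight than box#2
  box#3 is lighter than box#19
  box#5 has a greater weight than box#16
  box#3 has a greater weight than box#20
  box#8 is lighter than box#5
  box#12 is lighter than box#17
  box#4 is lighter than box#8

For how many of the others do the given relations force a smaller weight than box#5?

From box#5 the given relations immediately reach box#16, box#8, box#20, box#3.
From those, box#2, box#4, box#12, box#7, box#18 — 9 in total.
From those, box#13 — 10 in total.
Nothing else is reachable below box#5; 10 in all.

10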